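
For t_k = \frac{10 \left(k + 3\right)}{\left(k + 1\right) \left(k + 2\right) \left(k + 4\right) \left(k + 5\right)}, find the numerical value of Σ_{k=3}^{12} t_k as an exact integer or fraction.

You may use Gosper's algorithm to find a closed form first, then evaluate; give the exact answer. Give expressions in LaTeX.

Ratio r(k) = (k + 1)*(k + 4)**2/((k + 3)**2*(k + 6)).
Normal form (A,B,C) = (k + 1, k + 6, k**2 + 6*k + 9).
Key eq: (k + 1)·f(k+1) = (k + 5)·f(k) + (k**2 + 6*k + 9).
deg f ≤ 4 (via 1,1,2).
Solve for f: f(k) = k*(k + 2)*(k + 3)*(k + 5)/8 (degree 4 ≤ 4).
Get s_k = R·t_k = 5*k*(k + 5)/(4*(k**2 + 5*k + 4)) with R(k) = B(k−1)f(k)/C(k) = k*(k + 2)*(k + 5)**2/(8*(k + 3)).
Δs = 10*(k + 3)/(k**4 + 12*k**3 + 49*k**2 + 78*k + 40), as required.
Evaluate s at k=13 and k=3: 585/476 and 15/14; difference 75/476.

Σ = 75/476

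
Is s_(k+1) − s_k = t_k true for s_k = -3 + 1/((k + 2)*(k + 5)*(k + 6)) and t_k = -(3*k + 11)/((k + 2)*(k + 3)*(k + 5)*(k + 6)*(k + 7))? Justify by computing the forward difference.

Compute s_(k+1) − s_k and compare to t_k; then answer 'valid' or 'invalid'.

s_(k+1) = -3 + 1/((k + 3)*(k + 6)*(k + 7))
s_(k+1) − s_k = ((k + 2)*(k + 5) - (k + 3)*(k + 7))/((k + 2)*(k + 3)*(k + 5)*(k + 6)*(k + 7))
(s_(k+1) − s_k) − t_k = 0

Valid: the claim telescopes to t_k.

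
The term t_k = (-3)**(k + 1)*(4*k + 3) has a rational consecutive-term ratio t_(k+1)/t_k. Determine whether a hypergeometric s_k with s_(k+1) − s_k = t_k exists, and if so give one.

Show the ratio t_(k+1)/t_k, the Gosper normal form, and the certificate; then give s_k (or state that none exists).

r(k) = 3*(-4*k - 7)/(4*k + 3) after simplifying.
Factor: A=-3; B=1; C=k + 3/4.
Set up (-3)·f(k+1) − (1)·f(k) − (k + 3/4) = 0.
d = 1 from the (0,0,1) case.
Match coefficients ⇒ f(k) = -k/4.
Then R = B(k−1)f/C = -k/(4*k + 3), so s_k = R(k)·t_k = 3*(-3)**k*k.
Check: Δs_k = (-3)**(k + 1)*(4*k + 3). ✓

s_k = 3*(-3)**k*k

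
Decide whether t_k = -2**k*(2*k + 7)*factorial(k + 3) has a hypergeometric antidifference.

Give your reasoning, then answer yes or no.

t_(k+1)/t_k = 2*(k + 4)*(2*k + 9)/(2*k + 7).
Normal form (A,B,C) = (2*k + 8, 1, k + 7/2).
Key eq: (2*k + 8)·f(k+1) = (1)·f(k) + (k + 7/2).
From deg A=1, deg B=0, deg C=1: d=0.
A polynomial solution: f(k) = 1/2.
Get s_k = R·t_k = -2**k*factorial(k + 3) with R(k) = B(k−1)f(k)/C(k) = 1/(2*k + 7).
s_(k+1) − s_k = -2**k*(2*k + 7)*factorial(k + 3) = t_k.

Yes. s_k = -2**k*factorial(k + 3).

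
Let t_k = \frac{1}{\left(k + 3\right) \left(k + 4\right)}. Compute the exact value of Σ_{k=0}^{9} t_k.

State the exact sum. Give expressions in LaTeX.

Σ = 10/39

The ratio is (k + 3)/(k + 5).
So A=k + 3 and B=k + 5, with C=1.
f must satisfy (k + 3)·f(k+1) − (k + 4)·f(k) = 1.
From deg A=1, deg B=1, deg C=0: d=1.
Solve for f: f(k) = k/3 (degree 1 ≤ 1).
Get s_k = R·t_k = k/(3*(k + 3)) with R(k) = B(k−1)f(k)/C(k) = k*(k + 4)/3.
Check: Δs_k = 1/(k**2 + 7*k + 12). ✓
Σ_(k=0)^(9) t_k = s_(10) − s_(0) = 10/39 − (0) = 10/39.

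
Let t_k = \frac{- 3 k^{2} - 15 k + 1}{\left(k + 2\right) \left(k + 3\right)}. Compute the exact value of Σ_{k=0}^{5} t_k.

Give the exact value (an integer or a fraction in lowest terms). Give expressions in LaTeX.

Compute t_(k+1)/t_k: get (k + 2)*(15*k + 3*(k + 1)**2 + 14)/((k + 4)*(3*k**2 + 15*k - 1)).
Take A(k)=k + 2, B(k)=k + 4, C(k)=k**2 + 5*k - 1/3.
Set up (k + 2)·f(k+1) − (k + 3)·f(k) − (k**2 + 5*k - 1/3) = 0.
Bound: deg f ≤ 2.
Coefficient equations give f(k) = k*(6*k - 7)/6.
Certificate R = B(k−1)f/C = k*(k + 3)*(6*k - 7)/(2*(3*k**2 + 15*k - 1)) gives s_k = k*(7 - 6*k)/(2*(k + 2)).
Δs = (-3*k**2 - 15*k + 1)/(k**2 + 5*k + 6), as required.
Telescoping: Σ = s_(6) − s_(0) = -87/8 − (0) = -87/8.

Σ = -87/8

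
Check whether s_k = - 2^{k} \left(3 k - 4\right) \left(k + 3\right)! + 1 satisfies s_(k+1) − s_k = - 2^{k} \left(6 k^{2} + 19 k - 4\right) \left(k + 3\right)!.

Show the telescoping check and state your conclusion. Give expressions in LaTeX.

s_(k+1) = -2**(k + 1)*(3*k - 1)*factorial(k + 4) + 1
s_(k+1) − s_k = -2**k*(6*k**2 + 19*k - 4)*factorial(k + 3)
(s_(k+1) − s_k) − t_k = 0

valid; difference matches t_k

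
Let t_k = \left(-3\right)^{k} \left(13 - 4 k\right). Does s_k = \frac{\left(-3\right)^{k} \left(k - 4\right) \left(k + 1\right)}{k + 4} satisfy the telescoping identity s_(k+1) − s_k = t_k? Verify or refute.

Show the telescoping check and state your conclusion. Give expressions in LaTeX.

s_(k+1) = (-3)**(k + 1)*(k**2 - k - 6)/(k + 5)
s_(k+1) − s_k = (-3)**k*(-4*k**3 - 11*k**2 + 49*k + 92)/(k**2 + 9*k + 20)
(s_(k+1) − s_k) − t_k = 12*(-3)**k*(k**2 + k - 14)/(k**2 + 9*k + 20)

Invalid: residual \frac{12 \left(-3\right)^{k} \left(k^{2} + k - 14\right)}{k^{2} + 9 k + 20} ≠ 0.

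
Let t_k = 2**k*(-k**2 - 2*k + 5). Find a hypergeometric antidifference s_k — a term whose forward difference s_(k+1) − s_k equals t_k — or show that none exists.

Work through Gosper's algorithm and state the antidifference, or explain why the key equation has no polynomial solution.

s_k = 2**k*(-k**2 + 2*k + 3)

t_(k+1)/t_k = 2*(k**2 + 4*k - 2)/(k**2 + 2*k - 5).
Factor: A=2; B=1; C=k**2 + 2*k - 5.
Need (2)·f(k+1) − (1)·f(k) = k**2 + 2*k - 5.
deg f ≤ 2 (via 0,0,2).
Solving with deg f ≤ 2: f(k) = (k - 3)*(k + 1).
R(k) = B(k−1)·f(k)/C(k) = (k - 3)*(k + 1)/(k**2 + 2*k - 5); s_k = R·t_k = 2**k*(-k**2 + 2*k + 3).
Check: Δs_k = 2**k*(-k**2 - 2*k + 5). ✓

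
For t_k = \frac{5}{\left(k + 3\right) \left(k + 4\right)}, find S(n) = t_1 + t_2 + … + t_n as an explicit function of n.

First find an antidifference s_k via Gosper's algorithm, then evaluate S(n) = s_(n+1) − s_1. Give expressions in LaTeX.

r(k) = (k + 3)/(k + 5) after simplifying.
Gosper form: A/B · C(k+1)/C(k) with A=k + 3, B=k + 5, C=1.
Key eq: (k + 3)·f(k+1) = (k + 4)·f(k) + (1).
Degrees (1,1,0) ⇒ d ≤ 1.
Solving with deg f ≤ 1: f(k) = k/3.
R(k) = B(k−1)·f(k)/C(k) = k*(k + 4)/3; s_k = R·t_k = 5*k/(3*(k + 3)).
s_(k+1) − s_k = 5/(k**2 + 7*k + 12) = t_k.
s_(n+1) = 5*(n + 1)/(3*(n + 4)) and s_(1) = 5/12, so S(n) = 5*n/(4*(n + 4)).

S(n) = \frac{5 n}{4 \left(n + 4\right)}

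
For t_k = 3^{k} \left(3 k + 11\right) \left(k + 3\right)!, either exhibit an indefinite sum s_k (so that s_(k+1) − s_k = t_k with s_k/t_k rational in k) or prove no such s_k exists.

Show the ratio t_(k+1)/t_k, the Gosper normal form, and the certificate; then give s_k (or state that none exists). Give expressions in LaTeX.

s_k = 3^{k} \left(k + 3\right)!

The ratio is 3*(k + 4)*(3*k + 14)/(3*k + 11).
Factor: A=3*k + 12; B=1; C=k + 11/3.
Key eq: (3*k + 12)·f(k+1) = (1)·f(k) + (k + 11/3).
Bound: deg f ≤ 0.
Solve for f: f(k) = 1/3 (degree 0 ≤ 0).
Certificate R = B(k−1)f/C = 1/(3*k + 11) gives s_k = 3**k*factorial(k + 3).
s_(k+1) − s_k = 3**k*(3*k + 11)*factorial(k + 3) = t_k.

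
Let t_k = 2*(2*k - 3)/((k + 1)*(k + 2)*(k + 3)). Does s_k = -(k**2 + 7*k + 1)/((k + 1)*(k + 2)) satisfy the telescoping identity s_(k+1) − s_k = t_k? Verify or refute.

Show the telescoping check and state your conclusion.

Valid: the claim telescopes to t_k.

s_(k+1) = (-7*k - (k + 1)**2 - 8)/((k + 2)*(k + 3))
s_(k+1) − s_k = 2*(2*k - 3)/(k**3 + 6*k**2 + 11*k + 6)
(s_(k+1) − s_k) − t_k = 0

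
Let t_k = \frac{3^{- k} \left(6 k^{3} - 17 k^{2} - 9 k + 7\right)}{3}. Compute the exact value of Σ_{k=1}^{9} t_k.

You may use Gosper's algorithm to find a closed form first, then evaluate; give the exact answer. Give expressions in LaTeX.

Step 1: r(k) = (6*k**3 + k**2 - 25*k - 13)/(3*(6*k**3 - 17*k**2 - 9*k + 7)).
So A=1/3 and B=1, with C=k**3 - 17*k**2/6 - 3*k/2 + 7/6.
Key eq: (1/3)·f(k+1) = (1)·f(k) + (k**3 - 17*k**2/6 - 3*k/2 + 7/6).
Bound: deg f ≤ 3.
Match coefficients ⇒ f(k) = -(3*k**3 - 4*k**2 - 4*k + 1)/2.
Get s_k = R·t_k = (-3*k**3 + 4*k**2 + 4*k - 1)/3**k with R(k) = B(k−1)f(k)/C(k) = -3*(3*k**3 - 4*k**2 - 4*k + 1)/(6*k**3 - 17*k**2 - 9*k + 7).
Verify: (6*k**3 - 17*k**2 - 9*k + 7)/(3*3**k) matches t_k.
Sum = s_(10) − s_(1); s_(10) = -2561/59049, s_(1) = 4/3 ⇒ -81293/59049.

Σ = -81293/59049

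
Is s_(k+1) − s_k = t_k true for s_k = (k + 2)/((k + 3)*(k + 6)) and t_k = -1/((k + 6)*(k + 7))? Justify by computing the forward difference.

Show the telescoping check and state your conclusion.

Invalid: residual 2*(k + 5)/(k**4 + 20*k**3 + 145*k**2 + 450*k + 504) ≠ 0.

s_(k+1) = (k + 3)/((k + 4)*(k + 7))
s_(k+1) − s_k = (-k**2 - 5*k - 2)/(k**4 + 20*k**3 + 145*k**2 + 450*k + 504)
(s_(k+1) − s_k) − t_k = 2*(k + 5)/(k**4 + 20*k**3 + 145*k**2 + 450*k + 504)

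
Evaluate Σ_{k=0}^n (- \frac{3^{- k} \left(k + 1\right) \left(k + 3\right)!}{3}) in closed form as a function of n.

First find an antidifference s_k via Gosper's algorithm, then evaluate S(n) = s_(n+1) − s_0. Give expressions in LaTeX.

t_(k+1)/t_k = (k + 2)*(k + 4)/(3*(k + 1)).
Normal form (A,B,C) = (k/3 + 4/3, 1, k + 1).
Need (k/3 + 4/3)·f(k+1) − (1)·f(k) = k + 1.
Degrees (1,0,1) ⇒ d ≤ 0.
Match coefficients ⇒ f(k) = 3.
Then R = B(k−1)f/C = 3/(k + 1), so s_k = R(k)·t_k = -factorial(k + 3)/3**k.
Δs = -(k + 1)*factorial(k + 3)/(3*3**k), as required.
Telescope: S(n) = s_(n+1) − s_(0) = -3**(-n - 1)*factorial(n + 4) − (-6) = 6 - factorial(n + 4)/(3*3**n).

S(n) = 6 - \frac{3^{- n} \left(n + 4\right)!}{3}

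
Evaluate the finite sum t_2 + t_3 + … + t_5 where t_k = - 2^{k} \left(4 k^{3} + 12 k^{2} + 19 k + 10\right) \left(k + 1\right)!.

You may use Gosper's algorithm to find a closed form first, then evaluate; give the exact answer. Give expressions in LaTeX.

r(k) = 2*(4*k**4 + 32*k**3 + 103*k**2 + 155*k + 90)/(4*k**3 + 12*k**2 + 19*k + 10) after simplifying.
Normal form (A,B,C) = (2*k + 4, 1, k**3 + 3*k**2 + 19*k/4 + 5/2).
Need (2*k + 4)·f(k+1) − (1)·f(k) = k**3 + 3*k**2 + 19*k/4 + 5/2.
From deg A=1, deg B=0, deg C=3: d=2.
Solve for f: f(k) = (2*k**2 - k + 2)/4 (degree 2 ≤ 2).
Certificate R = B(k−1)f/C = (2*k**2 - k + 2)/(4*k**3 + 12*k**2 + 19*k + 10) gives s_k = -2**k*(2*k**2 - k + 2)*factorial(k + 1).
Δs = -2**k*(4*k**3 + 12*k**2 + 19*k + 10)*factorial(k + 1), as required.
Evaluate s at k=6 and k=2: -21934080 and -192; difference -21933888.

Σ = -21933888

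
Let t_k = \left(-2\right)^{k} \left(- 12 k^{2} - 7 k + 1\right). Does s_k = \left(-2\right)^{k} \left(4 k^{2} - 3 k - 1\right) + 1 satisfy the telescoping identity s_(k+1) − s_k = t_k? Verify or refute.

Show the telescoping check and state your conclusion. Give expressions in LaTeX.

Valid — Δs_k = t_k.

s_(k+1) = (-2)**(k + 1)*(-3*k + 4*(k + 1)**2 - 4) + 1
s_(k+1) − s_k = (-2)**k*(-12*k**2 - 7*k + 1)
(s_(k+1) − s_k) − t_k = 0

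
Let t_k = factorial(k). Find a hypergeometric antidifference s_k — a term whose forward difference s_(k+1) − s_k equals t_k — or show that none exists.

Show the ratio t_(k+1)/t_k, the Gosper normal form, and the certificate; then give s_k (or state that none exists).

none — t_k is not Gosper-summable

r(k) = k + 1 after simplifying.
Gosper form: A/B · C(k+1)/C(k) with A=k + 1, B=1, C=1.
Set up (k + 1)·f(k+1) − (1)·f(k) − (1) = 0.
Bound: deg f ≤ -1.
Bound -1 < 0, so the key equation has no polynomial solution.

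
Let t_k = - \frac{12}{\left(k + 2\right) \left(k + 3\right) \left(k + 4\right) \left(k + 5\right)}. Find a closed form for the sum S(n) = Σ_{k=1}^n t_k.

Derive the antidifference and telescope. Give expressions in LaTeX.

S(n) = \frac{n \left(- n^{2} - 12 n - 47\right)}{15 \left(n^{3} + 12 n^{2} + 47 n + 60\right)}

Compute t_(k+1)/t_k: get (k + 2)/(k + 6).
So A=k + 2 and B=k + 6, with C=1.
Need (k + 2)·f(k+1) − (k + 5)·f(k) = 1.
Degrees (1,1,0) ⇒ d ≤ 3.
A polynomial solution: f(k) = k*(k**2 + 9*k + 26)/72.
Certificate R = B(k−1)f/C = k*(k + 5)*(k**2 + 9*k + 26)/72 gives s_k = k*(-k**2 - 9*k - 26)/(6*(k + 2)*(k + 3)*(k + 4)).
Check: Δs_k = -12/(k**4 + 14*k**3 + 71*k**2 + 154*k + 120). ✓
Evaluate: s_(n+1) = (-n**3 - 12*n**2 - 47*n - 36)/(6*(n**3 + 12*n**2 + 47*n + 60)); subtract s_(1) = -1/10 ⇒ S(n) = n*(-n**2 - 12*n - 47)/(15*(n**3 + 12*n**2 + 47*n + 60)).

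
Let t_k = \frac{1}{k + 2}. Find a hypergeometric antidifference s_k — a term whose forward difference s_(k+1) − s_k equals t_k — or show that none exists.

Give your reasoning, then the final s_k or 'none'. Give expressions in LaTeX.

Step 1: r(k) = (k + 2)/(k + 3).
Take A(k)=k + 2, B(k)=k + 3, C(k)=1.
Set up (k + 2)·f(k+1) − (k + 2)·f(k) − (1) = 0.
Degrees (1,1,0) ⇒ d ≤ 0.
Put f(k) = c0: A·f(k+1) − B(k−1)·f(k) − C = -1; need -1 = 0 — inconsistent ⇒ no f, not summable.

no hypergeometric antidifference exists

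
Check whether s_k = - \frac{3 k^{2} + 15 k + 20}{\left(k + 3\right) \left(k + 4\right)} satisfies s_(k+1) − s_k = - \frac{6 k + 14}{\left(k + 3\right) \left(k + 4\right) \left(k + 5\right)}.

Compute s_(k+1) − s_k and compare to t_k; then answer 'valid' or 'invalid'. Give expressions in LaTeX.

Valid — Δs_k = t_k.

s_(k+1) = (-15*k - 3*(k + 1)**2 - 35)/((k + 4)*(k + 5))
s_(k+1) − s_k = 2*(-3*k - 7)/(k**3 + 12*k**2 + 47*k + 60)
(s_(k+1) − s_k) − t_k = 0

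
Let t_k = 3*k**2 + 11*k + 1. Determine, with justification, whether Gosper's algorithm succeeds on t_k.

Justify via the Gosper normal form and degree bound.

Yes. s_k = k*(k**2 + 4*k - 4).

Ratio r(k) = (3*k**2 + 17*k + 15)/(3*k**2 + 11*k + 1).
Gosper form: A/B · C(k+1)/C(k) with A=1, B=1, C=k**2 + 11*k/3 + 1/3.
Key eq: (1)·f(k+1) = (1)·f(k) + (k**2 + 11*k/3 + 1/3).
From deg A=0, deg B=0, deg C=2: d=3.
Match coefficients ⇒ f(k) = k*(k**2 + 4*k - 4)/3.
Get s_k = R·t_k = k*(k**2 + 4*k - 4) with R(k) = B(k−1)f(k)/C(k) = k*(k**2 + 4*k - 4)/(3*k**2 + 11*k + 1).
Check: Δs_k = 3*k**2 + 11*k + 1. ✓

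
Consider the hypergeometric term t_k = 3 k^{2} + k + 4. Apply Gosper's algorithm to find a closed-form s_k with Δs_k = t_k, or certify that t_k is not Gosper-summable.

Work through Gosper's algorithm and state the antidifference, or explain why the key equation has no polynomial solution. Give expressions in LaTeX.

The ratio is (k + 3*(k + 1)**2 + 5)/(3*k**2 + k + 4).
Gosper form: A/B · C(k+1)/C(k) with A=1, B=1, C=k**2 + k/3 + 4/3.
Solve (1)·f(k+1) − (1)·f(k) = k**2 + k/3 + 4/3.
Bound: deg f ≤ 3.
Solving with deg f ≤ 3: f(k) = k*(k**2 - k + 4)/3.
Certificate R = B(k−1)f/C = k*(k**2 - k + 4)/(3*k**2 + k + 4) gives s_k = k*(k**2 - k + 4).
Check: Δs_k = 3*k**2 + k + 4. ✓

s_k = k \left(k^{2} - k + 4\right)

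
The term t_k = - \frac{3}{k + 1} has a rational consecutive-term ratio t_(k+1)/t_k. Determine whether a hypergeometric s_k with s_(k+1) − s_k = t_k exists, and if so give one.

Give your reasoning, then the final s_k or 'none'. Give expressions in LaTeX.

none — t_k is not Gosper-summable

Ratio r(k) = (k + 1)/(k + 2).
So A=k + 1 and B=k + 2, with C=1.
Set up (k + 1)·f(k+1) − (k + 1)·f(k) − (1) = 0.
Degrees (1,1,0) ⇒ d ≤ 0.
Generic f = c0 gives residual -1; -1 = 0 cannot hold, so t_k is not Gosper-summable.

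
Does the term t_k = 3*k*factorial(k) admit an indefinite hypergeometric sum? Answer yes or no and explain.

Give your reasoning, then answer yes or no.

Yes. s_k = 3*factorial(k).

r(k) = (k + 1)**2/k after simplifying.
A = k + 1, B = 1, C = k.
Set up (k + 1)·f(k+1) − (1)·f(k) − (k) = 0.
Bound: deg f ≤ 0.
Solving with deg f ≤ 0: f(k) = 1.
Get s_k = R·t_k = 3*factorial(k) with R(k) = B(k−1)f(k)/C(k) = 1/k.
Verify: 3*k*factorial(k) matches t_k.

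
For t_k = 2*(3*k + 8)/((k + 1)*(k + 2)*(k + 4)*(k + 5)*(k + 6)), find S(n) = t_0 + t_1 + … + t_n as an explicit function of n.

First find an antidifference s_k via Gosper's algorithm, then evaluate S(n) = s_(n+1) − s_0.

S(n) = (n**3 + 13*n**2 + 52*n + 40)/(10*(n**3 + 13*n**2 + 52*n + 60))

The ratio is (k + 1)*(k + 4)*(3*k + 11)/((k + 3)*(k + 7)*(3*k + 8)).
Take A(k)=k + 1, B(k)=k + 7, C(k)=k**2 + 17*k/3 + 8.
Solve (k + 1)·f(k+1) − (k + 6)·f(k) = k**2 + 17*k/3 + 8.
Degrees (1,1,2) ⇒ d ≤ 5.
Match coefficients ⇒ f(k) = k*(k + 2)*(k + 3)*(k**2 + 10*k + 29)/60.
Certificate R = B(k−1)f/C = k*(k + 2)*(k + 6)*(k**2 + 10*k + 29)/(20*(3*k + 8)) gives s_k = k*(k**2 + 10*k + 29)/(10*(k**3 + 10*k**2 + 29*k + 20)).
s_(k+1) − s_k = 2*(3*k + 8)/(k**5 + 18*k**4 + 121*k**3 + 372*k**2 + 508*k + 240) = t_k.
Σ_(k=0)^n t_k = s_(n+1) − s_(0) = ((n**3 + 13*n**2 + 52*n + 40)/(10*(n**3 + 13*n**2 + 52*n + 60))) − (0), i.e. (n**3 + 13*n**2 + 52*n + 40)/(10*(n**3 + 13*n**2 + 52*n + 60)).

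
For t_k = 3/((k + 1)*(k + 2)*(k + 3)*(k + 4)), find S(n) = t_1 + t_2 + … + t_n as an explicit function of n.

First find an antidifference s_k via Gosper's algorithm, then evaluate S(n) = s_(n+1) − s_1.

S(n) = n*(n**2 + 9*n + 26)/(24*(n**3 + 9*n**2 + 26*n + 24))

Step 1: r(k) = (k + 1)/(k + 5).
Take A(k)=k + 1, B(k)=k + 5, C(k)=1.
Need (k + 1)·f(k+1) − (k + 4)·f(k) = 1.
Degrees (1,1,0) ⇒ d ≤ 3.
Solve for f: f(k) = k*(k**2 + 6*k + 11)/18 (degree 3 ≤ 3).
So s_k = (B(k−1)f/C)·t_k = (k*(k + 4)*(k**2 + 6*k + 11)/18)·t_k = k*(k**2 + 6*k + 11)/(6*(k + 1)*(k + 2)*(k + 3)).
Verify: 3/(k**4 + 10*k**3 + 35*k**2 + 50*k + 24) matches t_k.
Telescope: S(n) = s_(n+1) − s_(1) = (n**3 + 9*n**2 + 26*n + 18)/(6*(n**3 + 9*n**2 + 26*n + 24)) − (1/8) = n*(n**2 + 9*n + 26)/(24*(n**3 + 9*n**2 + 26*n + 24)).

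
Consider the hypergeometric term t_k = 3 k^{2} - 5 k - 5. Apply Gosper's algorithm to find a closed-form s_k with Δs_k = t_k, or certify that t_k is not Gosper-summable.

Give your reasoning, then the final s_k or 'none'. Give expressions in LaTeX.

s_k = k \left(k^{2} - 4 k - 2\right)

r(k) = (3*k**2 + k - 7)/(3*k**2 - 5*k - 5) after simplifying.
Take A(k)=1, B(k)=1, C(k)=k**2 - 5*k/3 - 5/3.
Solve (1)·f(k+1) − (1)·f(k) = k**2 - 5*k/3 - 5/3.
From deg A=0, deg B=0, deg C=2: d=3.
Coefficient equations give f(k) = k*(k**2 - 4*k - 2)/3.
Certificate R = B(k−1)f/C = k*(k**2 - 4*k - 2)/(3*k**2 - 5*k - 5) gives s_k = k*(k**2 - 4*k - 2).
Check: Δs_k = 3*k**2 - 5*k - 5. ✓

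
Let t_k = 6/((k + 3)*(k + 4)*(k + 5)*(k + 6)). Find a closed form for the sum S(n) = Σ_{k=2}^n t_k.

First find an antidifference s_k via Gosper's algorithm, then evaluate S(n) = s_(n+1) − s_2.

Compute t_(k+1)/t_k: get (k + 3)/(k + 7).
Gosper form: A/B · C(k+1)/C(k) with A=k + 3, B=k + 7, C=1.
f must satisfy (k + 3)·f(k+1) − (k + 6)·f(k) = 1.
deg f ≤ 3 (via 1,1,0).
A polynomial solution: f(k) = k*(k**2 + 12*k + 47)/180.
Then R = B(k−1)f/C = k*(k + 6)*(k**2 + 12*k + 47)/180, so s_k = R(k)·t_k = k*(k**2 + 12*k + 47)/(30*(k + 3)*(k + 4)*(k + 5)).
Check: Δs_k = 6/(k**4 + 18*k**3 + 119*k**2 + 342*k + 360). ✓
Σ_(k=2)^n t_k = s_(n+1) − s_(2) = ((n**3 + 15*n**2 + 74*n + 60)/(30*(n**3 + 15*n**2 + 74*n + 120))) − (1/42), i.e. (n**3 + 15*n**2 + 74*n - 90)/(105*(n**3 + 15*n**2 + 74*n + 120)).

S(n) = (n**3 + 15*n**2 + 74*n - 90)/(105*(n**3 + 15*n**2 + 74*n + 120))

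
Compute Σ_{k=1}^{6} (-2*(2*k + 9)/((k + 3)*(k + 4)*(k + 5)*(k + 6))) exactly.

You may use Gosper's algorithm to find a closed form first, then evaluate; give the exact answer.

The ratio is (k + 3)*(2*k + 11)/((k + 7)*(2*k + 9)).
Factor: A=k + 3; B=k + 7; C=k + 9/2.
Need (k + 3)·f(k+1) − (k + 6)·f(k) = k + 9/2.
Bound: deg f ≤ 3.
Match coefficients ⇒ f(k) = k*(k + 4)*(k + 8)/30.
So s_k = (B(k−1)f/C)·t_k = (k*(k + 4)*(k + 6)*(k + 8)/(15*(2*k + 9)))·t_k = 2*k*(-k - 8)/(15*(k**2 + 8*k + 15)).
Δs = 2*(-2*k - 9)/(k**4 + 18*k**3 + 119*k**2 + 342*k + 360), as required.
Evaluate s at k=7 and k=1: -7/60 and -1/20; difference -1/15.

Σ = -1/15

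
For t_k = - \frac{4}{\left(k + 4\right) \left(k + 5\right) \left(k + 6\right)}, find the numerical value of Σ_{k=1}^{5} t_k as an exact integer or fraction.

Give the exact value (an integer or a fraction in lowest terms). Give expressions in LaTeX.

r(k) = (k + 4)/(k + 7) after simplifying.
Take A(k)=k + 4, B(k)=k + 7, C(k)=1.
f must satisfy (k + 4)·f(k+1) − (k + 6)·f(k) = 1.
Degrees (1,1,0) ⇒ d ≤ 2.
Match coefficients ⇒ f(k) = k*(k + 9)/40.
Then R = B(k−1)f/C = k*(k + 6)*(k + 9)/40, so s_k = R(k)·t_k = k*(-k - 9)/(10*(k + 4)*(k + 5)).
s_(k+1) − s_k = -4/(k**3 + 15*k**2 + 74*k + 120) = t_k.
Evaluate s at k=6 and k=1: -9/110 and -1/30; difference -8/165.

Σ = -8/165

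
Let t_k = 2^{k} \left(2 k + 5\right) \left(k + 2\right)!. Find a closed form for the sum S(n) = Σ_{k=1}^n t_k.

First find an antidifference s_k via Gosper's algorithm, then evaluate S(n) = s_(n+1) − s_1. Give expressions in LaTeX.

r(k) = 2*(k + 3)*(2*k + 7)/(2*k + 5) after simplifying.
Normal form (A,B,C) = (2*k + 6, 1, k + 5/2).
Need (2*k + 6)·f(k+1) − (1)·f(k) = k + 5/2.
deg f ≤ 0 (via 1,0,1).
Solve for f: f(k) = 1/2 (degree 0 ≤ 0).
So s_k = (B(k−1)f/C)·t_k = (1/(2*k + 5))·t_k = 2**k*factorial(k + 2).
Δs = 2**k*(2*k + 5)*factorial(k + 2), as required.
s_(n+1) = 2**(n + 1)*factorial(n + 3) and s_(1) = 12, so S(n) = 2*2**n*factorial(n + 3) - 12.

S(n) = 2 \cdot 2^{n} \left(n + 3\right)! - 12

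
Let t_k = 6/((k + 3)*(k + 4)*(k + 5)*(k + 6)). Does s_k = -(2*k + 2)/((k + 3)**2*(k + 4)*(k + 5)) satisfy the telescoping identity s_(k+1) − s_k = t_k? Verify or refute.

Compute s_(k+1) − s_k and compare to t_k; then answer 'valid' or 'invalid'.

Invalid: residual 4*(-4*k - 15)/(k**6 + 25*k**5 + 257*k**4 + 1391*k**3 + 4182*k**2 + 6624*k + 4320) ≠ 0.

s_(k+1) = 2*(-k - 2)/((k + 4)**2*(k + 5)*(k + 6))
s_(k+1) − s_k = 2*(3*k**2 + 13*k + 6)/(k**6 + 25*k**5 + 257*k**4 + 1391*k**3 + 4182*k**2 + 6624*k + 4320)
(s_(k+1) − s_k) − t_k = 4*(-4*k - 15)/(k**6 + 25*k**5 + 257*k**4 + 1391*k**3 + 4182*k**2 + 6624*k + 4320)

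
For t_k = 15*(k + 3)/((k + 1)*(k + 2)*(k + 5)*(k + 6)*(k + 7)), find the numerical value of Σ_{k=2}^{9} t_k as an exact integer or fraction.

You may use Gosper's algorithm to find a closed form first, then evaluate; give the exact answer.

Σ = 103/3696

The ratio is (k + 1)*(k + 4)*(k + 5)/((k + 3)**2*(k + 8)).
Factor: A=k + 1; B=k + 8; C=k**3 + 10*k**2 + 33*k + 36.
f must satisfy (k + 1)·f(k+1) − (k + 7)·f(k) = k**3 + 10*k**2 + 33*k + 36.
Degrees (1,1,3) ⇒ d ≤ 6.
Coefficient equations give f(k) = k*(k + 2)*(k + 3)*(k + 4)*(k**2 + 12*k + 41)/90.
R(k) = B(k−1)·f(k)/C(k) = k*(k + 2)*(k + 7)*(k**2 + 12*k + 41)/(90*(k + 3)); s_k = R·t_k = k*(k**2 + 12*k + 41)/(6*(k**3 + 12*k**2 + 41*k + 30)).
s_(k+1) − s_k = 15*(k + 3)/(k**5 + 21*k**4 + 163*k**3 + 567*k**2 + 844*k + 420) = t_k.
Sum = s_(10) − s_(2); s_(10) = 29/176, s_(2) = 23/168 ⇒ 103/3696.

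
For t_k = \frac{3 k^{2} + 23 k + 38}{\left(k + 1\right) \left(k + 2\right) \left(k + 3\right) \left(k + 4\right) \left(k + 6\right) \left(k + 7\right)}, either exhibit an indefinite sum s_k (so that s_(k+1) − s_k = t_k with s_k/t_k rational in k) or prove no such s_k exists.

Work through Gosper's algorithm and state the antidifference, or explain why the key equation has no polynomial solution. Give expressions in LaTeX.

s_k = \frac{k \left(k^{2} + 10 k + 27\right)}{18 \left(k^{3} + 10 k^{2} + 27 k + 18\right)}

Compute t_(k+1)/t_k: get (k + 1)*(k + 6)*(23*k + 3*(k + 1)**2 + 61)/((k + 5)*(k + 8)*(3*k**2 + 23*k + 38)).
Take A(k)=k + 1, B(k)=k + 8, C(k)=k**3 + 38*k**2/3 + 51*k + 190/3.
Need (k + 1)·f(k+1) − (k + 7)·f(k) = k**3 + 38*k**2/3 + 51*k + 190/3.
From deg A=1, deg B=1, deg C=3: d=6.
Solving with deg f ≤ 6: f(k) = k*(k + 2)*(k + 4)*(k + 5)*(k**2 + 10*k + 27)/54.
Then R = B(k−1)f/C = k*(k + 2)*(k + 4)*(k + 7)*(k**2 + 10*k + 27)/(18*(3*k**2 + 23*k + 38)), so s_k = R(k)·t_k = k*(k**2 + 10*k + 27)/(18*(k**3 + 10*k**2 + 27*k + 18)).
Verify: (3*k**2 + 23*k + 38)/(k**6 + 23*k**5 + 207*k**4 + 925*k**3 + 2144*k**2 + 2412*k + 1008) matches t_k.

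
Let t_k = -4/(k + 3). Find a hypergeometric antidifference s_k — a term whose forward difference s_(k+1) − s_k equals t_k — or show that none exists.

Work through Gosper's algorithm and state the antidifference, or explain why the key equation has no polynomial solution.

no hypergeometric antidifference exists

The ratio is (k + 3)/(k + 4).
Gosper form: A/B · C(k+1)/C(k) with A=k + 3, B=k + 4, C=1.
Solve (k + 3)·f(k+1) − (k + 3)·f(k) = 1.
From deg A=1, deg B=1, deg C=0: d=0.
Write f(k) = c0. Then LHS − RHS = -1, requiring -1 = 0: contradictory. No certificate.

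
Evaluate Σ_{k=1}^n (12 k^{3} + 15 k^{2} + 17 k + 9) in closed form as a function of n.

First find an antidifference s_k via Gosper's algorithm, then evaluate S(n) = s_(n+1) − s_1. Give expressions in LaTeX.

S(n) = n \left(3 n^{3} + 11 n^{2} + 19 n + 20\right)

t_(k+1)/t_k = (12*k**3 + 51*k**2 + 83*k + 53)/(12*k**3 + 15*k**2 + 17*k + 9).
Normal form (A,B,C) = (1, 1, k**3 + 5*k**2/4 + 17*k/12 + 3/4).
Need (1)·f(k+1) − (1)·f(k) = k**3 + 5*k**2/4 + 17*k/12 + 3/4.
deg f ≤ 4 (via 0,0,3).
A polynomial solution: f(k) = k*(3*k**3 - k**2 + 4*k + 3)/12.
Get s_k = R·t_k = k*(3*k**3 - k**2 + 4*k + 3) with R(k) = B(k−1)f(k)/C(k) = k*(3*k**3 - k**2 + 4*k + 3)/(12*k**3 + 15*k**2 + 17*k + 9).
Verify: 12*k**3 + 15*k**2 + 17*k + 9 matches t_k.
Evaluate: s_(n+1) = 3*n**4 + 11*n**3 + 19*n**2 + 20*n + 9; subtract s_(1) = 9 ⇒ S(n) = n*(3*n**3 + 11*n**2 + 19*n + 20).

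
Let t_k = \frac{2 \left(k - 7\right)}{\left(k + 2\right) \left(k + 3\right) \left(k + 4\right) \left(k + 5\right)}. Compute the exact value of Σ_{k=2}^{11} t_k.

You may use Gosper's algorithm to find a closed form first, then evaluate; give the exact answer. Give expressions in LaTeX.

Σ = -2/105

Ratio r(k) = (k - 6)*(k + 2)/((k - 7)*(k + 6)).
A = k + 2, B = k + 6, C = k - 7.
Set up (k + 2)·f(k+1) − (k + 5)·f(k) − (k - 7) = 0.
From deg A=1, deg B=1, deg C=1: d=3.
A polynomial solution: f(k) = -k*(k**2 + 9*k + 32)/12.
Certificate R = B(k−1)f/C = -k*(k + 5)*(k**2 + 9*k + 32)/(12*(k - 7)) gives s_k = k*(-k**2 - 9*k - 32)/(6*(k + 2)*(k + 3)*(k + 4)).
Check: Δs_k = 2*(k - 7)/(k**4 + 14*k**3 + 71*k**2 + 154*k + 120). ✓
Σ_(k=2)^(11) t_k = s_(12) − s_(2) = -71/420 − (-3/20) = -2/105.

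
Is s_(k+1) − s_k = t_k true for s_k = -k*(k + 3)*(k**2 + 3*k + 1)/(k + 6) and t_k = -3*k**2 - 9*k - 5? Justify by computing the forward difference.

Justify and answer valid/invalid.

Invalid: residual 6*(k**3 + 12*k**2 + 29*k + 15)/(k**2 + 13*k + 42) ≠ 0.

s_(k+1) = -(k + 1)*(k + 4)*(3*k + (k + 1)**2 + 4)/(k + 7)
s_(k+1) − s_k = (-3*k**4 - 42*k**3 - 176*k**2 - 269*k - 120)/(k**2 + 13*k + 42)
(s_(k+1) − s_k) − t_k = 6*(k**3 + 12*k**2 + 29*k + 15)/(k**2 + 13*k + 42)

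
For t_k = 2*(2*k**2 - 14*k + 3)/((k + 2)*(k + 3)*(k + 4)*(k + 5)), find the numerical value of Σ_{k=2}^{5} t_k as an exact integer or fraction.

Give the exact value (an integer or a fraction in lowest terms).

The ratio is -(k + 2)*(14*k - 2*(k + 1)**2 + 11)/((k + 6)*(2*k**2 - 14*k + 3)).
Factor: A=k + 2; B=k + 6; C=k**2 - 7*k + 3/2.
Need (k + 2)·f(k+1) − (k + 5)·f(k) = k**2 - 7*k + 3/2.
d = 3 from the (1,1,2) case.
Solve for f: f(k) = k*(k - 37)*(k - 2)/48 (degree 3 ≤ 3).
Certificate R = B(k−1)f/C = k*(k - 37)*(k - 2)*(k + 5)/(24*(2*k**2 - 14*k + 3)) gives s_k = k*(k**2 - 39*k + 74)/(12*(k + 2)*(k + 3)*(k + 4)).
Verify: 2*(2*k**2 - 14*k + 3)/(k**4 + 14*k**3 + 71*k**2 + 154*k + 120) matches t_k.
Σ_(k=2)^(5) t_k = s_(6) − s_(2) = -31/360 − (0) = -31/360.

Σ = -31/360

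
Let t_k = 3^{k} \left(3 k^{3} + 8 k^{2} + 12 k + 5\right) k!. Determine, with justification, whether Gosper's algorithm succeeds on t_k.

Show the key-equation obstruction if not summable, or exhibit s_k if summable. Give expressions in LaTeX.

Yes. s_k = 3^{k} \left(k^{2} + 1\right) k!.

r(k) = 3*(3*k**4 + 20*k**3 + 54*k**2 + 65*k + 28)/(3*k**3 + 8*k**2 + 12*k + 5) after simplifying.
Gosper form: A/B · C(k+1)/C(k) with A=3*k + 3, B=1, C=k**3 + 8*k**2/3 + 4*k + 5/3.
Key eq: (3*k + 3)·f(k+1) = (1)·f(k) + (k**3 + 8*k**2/3 + 4*k + 5/3).
Degrees (1,0,3) ⇒ d ≤ 2.
Solving with deg f ≤ 2: f(k) = (k**2 + 1)/3.
Certificate R = B(k−1)f/C = (k**2 + 1)/(3*k**3 + 8*k**2 + 12*k + 5) gives s_k = 3**k*(k**2 + 1)*factorial(k).
Verify: 3**k*(3*k**3 + 8*k**2 + 12*k + 5)*factorial(k) matches t_k.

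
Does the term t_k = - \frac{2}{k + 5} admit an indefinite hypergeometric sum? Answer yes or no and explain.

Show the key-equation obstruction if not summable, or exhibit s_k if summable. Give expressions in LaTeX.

No — key equation has no polynomial f.

The ratio is (k + 5)/(k + 6).
Take A(k)=k + 5, B(k)=k + 6, C(k)=1.
f must satisfy (k + 5)·f(k+1) − (k + 5)·f(k) = 1.
Degrees (1,1,0) ⇒ d ≤ 0.
f = c0 ⇒ A·f(k+1) − B(k−1)·f(k) − C = -1. The system {-1 = 0} is inconsistent; no antidifference.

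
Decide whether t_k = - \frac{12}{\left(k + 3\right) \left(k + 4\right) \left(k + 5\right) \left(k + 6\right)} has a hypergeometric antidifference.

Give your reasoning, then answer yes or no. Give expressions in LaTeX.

Yes. s_k = \frac{k \left(- k^{2} - 12 k - 47\right)}{15 \left(k + 3\right) \left(k + 4\right) \left(k + 5\right)}.

Compute t_(k+1)/t_k: get (k + 3)/(k + 7).
So A=k + 3 and B=k + 7, with C=1.
Need (k + 3)·f(k+1) − (k + 6)·f(k) = 1.
Bound: deg f ≤ 3.
Coefficient equations give f(k) = k*(k**2 + 12*k + 47)/180.
Certificate R = B(k−1)f/C = k*(k + 6)*(k**2 + 12*k + 47)/180 gives s_k = k*(-k**2 - 12*k - 47)/(15*(k + 3)*(k + 4)*(k + 5)).
Check: Δs_k = -12/(k**4 + 18*k**3 + 119*k**2 + 342*k + 360). ✓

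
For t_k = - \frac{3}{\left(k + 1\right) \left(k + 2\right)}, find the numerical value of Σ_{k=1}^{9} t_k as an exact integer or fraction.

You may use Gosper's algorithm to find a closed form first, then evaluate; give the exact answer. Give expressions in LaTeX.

Ratio r(k) = (k + 1)/(k + 3).
Factor: A=k + 1; B=k + 3; C=1.
Key eq: (k + 1)·f(k+1) = (k + 2)·f(k) + (1).
Degrees (1,1,0) ⇒ d ≤ 1.
Solve for f: f(k) = k (degree 1 ≤ 1).
So s_k = (B(k−1)f/C)·t_k = (k*(k + 2))·t_k = -3*k/(k + 1).
Check: Δs_k = -3/(k**2 + 3*k + 2). ✓
Evaluate s at k=10 and k=1: -30/11 and -3/2; difference -27/22.

Σ = -27/22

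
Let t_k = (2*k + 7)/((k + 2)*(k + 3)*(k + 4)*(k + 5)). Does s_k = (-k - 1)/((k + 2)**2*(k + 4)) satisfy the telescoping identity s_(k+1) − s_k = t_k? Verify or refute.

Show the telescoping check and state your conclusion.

s_(k+1) = (-k - 2)/((k + 3)**2*(k + 5))
s_(k+1) − s_k = ((k + 1)*(k + 3)**2*(k + 5) - (k + 2)**3*(k + 4))/((k + 2)**2*(k + 3)**2*(k + 4)*(k + 5))
(s_(k+1) − s_k) − t_k = (-3*k**2 - 19*k - 29)/(k**6 + 19*k**5 + 147*k**4 + 593*k**3 + 1316*k**2 + 1524*k + 720)

Invalid: residual (-3*k**2 - 19*k - 29)/(k**6 + 19*k**5 + 147*k**4 + 593*k**3 + 1316*k**2 + 1524*k + 720) ≠ 0.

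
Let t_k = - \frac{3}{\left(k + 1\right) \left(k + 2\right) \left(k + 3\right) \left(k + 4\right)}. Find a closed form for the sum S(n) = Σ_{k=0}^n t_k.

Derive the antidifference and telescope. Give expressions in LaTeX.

S(n) = \frac{- n^{3} - 9 n^{2} - 26 n - 18}{6 \left(n^{3} + 9 n^{2} + 26 n + 24\right)}

t_(k+1)/t_k = (k + 1)/(k + 5).
Normal form (A,B,C) = (k + 1, k + 5, 1).
Need (k + 1)·f(k+1) − (k + 4)·f(k) = 1.
Degrees (1,1,0) ⇒ d ≤ 3.
A polynomial solution: f(k) = k*(k**2 + 6*k + 11)/18.
Certificate R = B(k−1)f/C = k*(k + 4)*(k**2 + 6*k + 11)/18 gives s_k = k*(-k**2 - 6*k - 11)/(6*(k + 1)*(k + 2)*(k + 3)).
Verify: -3/(k**4 + 10*k**3 + 35*k**2 + 50*k + 24) matches t_k.
Telescope: S(n) = s_(n+1) − s_(0) = (-n**3 - 9*n**2 - 26*n - 18)/(6*(n**3 + 9*n**2 + 26*n + 24)) − (0) = (-n**3 - 9*n**2 - 26*n - 18)/(6*(n**3 + 9*n**2 + 26*n + 24)).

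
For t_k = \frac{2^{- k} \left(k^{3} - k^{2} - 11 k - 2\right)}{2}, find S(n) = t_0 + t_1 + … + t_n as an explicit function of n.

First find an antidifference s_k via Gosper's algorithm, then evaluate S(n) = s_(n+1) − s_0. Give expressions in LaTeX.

Compute t_(k+1)/t_k: get (k**3/2 + k**2 - 5*k - 13/2)/(k**3 - k**2 - 11*k - 2).
A = 1/2, B = 1, C = k**3 - k**2 - 11*k - 2.
Key eq: (1/2)·f(k+1) = (1)·f(k) + (k**3 - k**2 - 11*k - 2).
deg f ≤ 3 (via 0,0,3).
Solve for f: f(k) = -2*(k + 3)*(k**2 - k - 1) (degree 3 ≤ 3).
Certificate R = B(k−1)f/C = -2*(k + 3)*(k**2 - k - 1)/(k**3 - k**2 - 11*k - 2) gives s_k = (-k**3 - 2*k**2 + 4*k + 3)/2**k.
Δs = (k**3 - k**2 - 11*k - 2)/(2*2**k), as required.
Evaluate: s_(n+1) = 2**(-n - 1)*(-n**3 - 5*n**2 - 3*n + 4); subtract s_(0) = 3 ⇒ S(n) = (-6*2**n - n**3 - 5*n**2 - 3*n + 4)/(2*2**n).

S(n) = \frac{2^{- n} \left(- 6 \cdot 2^{n} - n^{3} - 5 n^{2} - 3 n + 4\right)}{2}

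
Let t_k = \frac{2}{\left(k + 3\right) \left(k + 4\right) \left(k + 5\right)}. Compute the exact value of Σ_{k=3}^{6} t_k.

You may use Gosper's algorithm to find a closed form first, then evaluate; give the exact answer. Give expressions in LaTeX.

Step 1: r(k) = (k + 3)/(k + 6).
A = k + 3, B = k + 6, C = 1.
f must satisfy (k + 3)·f(k+1) − (k + 5)·f(k) = 1.
From deg A=1, deg B=1, deg C=0: d=2.
Match coefficients ⇒ f(k) = k*(k + 7)/24.
Certificate R = B(k−1)f/C = k*(k + 5)*(k + 7)/24 gives s_k = k*(k + 7)/(12*(k + 3)*(k + 4)).
Check: Δs_k = 2/(k**3 + 12*k**2 + 47*k + 60). ✓
Telescoping: Σ = s_(7) − s_(3) = 49/660 − (5/84) = 17/1155.

Σ = 17/1155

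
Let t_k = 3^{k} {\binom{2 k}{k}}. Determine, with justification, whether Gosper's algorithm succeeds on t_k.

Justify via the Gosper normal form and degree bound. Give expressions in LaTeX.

Compute t_(k+1)/t_k: get 6*(2*k + 1)/(k + 1).
Factor: A=12*k + 6; B=k + 1; C=1.
Key eq: (12*k + 6)·f(k+1) = (k)·f(k) + (1).
From deg A=1, deg B=1, deg C=0: d=-1.
Negative degree bound (-1): no f exists, t_k not Gosper-summable.

No; the degree bound rules out any f.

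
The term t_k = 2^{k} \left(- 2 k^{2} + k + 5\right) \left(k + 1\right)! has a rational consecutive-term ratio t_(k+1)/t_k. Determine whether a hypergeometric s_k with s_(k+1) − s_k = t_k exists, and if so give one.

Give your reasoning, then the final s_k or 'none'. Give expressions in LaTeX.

t_(k+1)/t_k = 2*(k + 2)*(k - 2*(k + 1)**2 + 6)/(-2*k**2 + k + 5).
Take A(k)=2*k + 4, B(k)=1, C(k)=k**2 - k/2 - 5/2.
f must satisfy (2*k + 4)·f(k+1) − (1)·f(k) = k**2 - k/2 - 5/2.
deg f ≤ 1 (via 1,0,2).
Match coefficients ⇒ f(k) = (k - 3)/2.
Get s_k = R·t_k = -2**k*(k - 3)*factorial(k + 1) with R(k) = B(k−1)f(k)/C(k) = (k - 3)/(2*k**2 - k - 5).
Check: Δs_k = 2**k*(-2*k**2 + k + 5)*factorial(k + 1). ✓

s_k = - 2^{k} \left(k - 3\right) \left(k + 1\right)!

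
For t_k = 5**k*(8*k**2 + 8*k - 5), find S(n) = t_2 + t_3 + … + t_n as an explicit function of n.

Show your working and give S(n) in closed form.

S(n) = 10*5**n*n**2 + 5*5**n*n - 5*5**n - 50

Compute t_(k+1)/t_k: get 5*(8*k**2 + 24*k + 11)/(8*k**2 + 8*k - 5).
So A=5 and B=1, with C=k**2 + k - 5/8.
Set up (5)·f(k+1) − (1)·f(k) − (k**2 + k - 5/8) = 0.
From deg A=0, deg B=0, deg C=2: d=2.
Coefficient equations give f(k) = k*(2*k - 3)/8.
Get s_k = R·t_k = 5**k*k*(2*k - 3) with R(k) = B(k−1)f(k)/C(k) = k*(2*k - 3)/(8*k**2 + 8*k - 5).
s_(k+1) − s_k = 5**k*(8*k**2 + 8*k - 5) = t_k.
s_(n+1) = 5**(n + 1)*(2*n**2 + n - 1) and s_(2) = 50, so S(n) = 10*5**n*n**2 + 5*5**n*n - 5*5**n - 50.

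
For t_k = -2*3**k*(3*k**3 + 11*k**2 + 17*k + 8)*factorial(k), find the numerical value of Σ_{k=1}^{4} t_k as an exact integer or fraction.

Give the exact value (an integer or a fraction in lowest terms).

r(k) = 3*(3*k**4 + 23*k**3 + 68*k**2 + 87*k + 39)/(3*k**3 + 11*k**2 + 17*k + 8) after simplifying.
A = 3*k + 3, B = 1, C = k**3 + 11*k**2/3 + 17*k/3 + 8/3.
Key eq: (3*k + 3)·f(k+1) = (1)·f(k) + (k**3 + 11*k**2/3 + 17*k/3 + 8/3).
Bound: deg f ≤ 2.
Solving with deg f ≤ 2: f(k) = (k**2 + k + 1)/3.
So s_k = (B(k−1)f/C)·t_k = ((k**2 + k + 1)/(3*k**3 + 11*k**2 + 17*k + 8))·t_k = -2*3**k*(k**2 + k + 1)*factorial(k).
s_(k+1) − s_k = -2*3**k*(3*k**3 + 11*k**2 + 17*k + 8)*factorial(k) = t_k.
Evaluate s at k=5 and k=1: -1807920 and -18; difference -1807902.

Σ = -1807902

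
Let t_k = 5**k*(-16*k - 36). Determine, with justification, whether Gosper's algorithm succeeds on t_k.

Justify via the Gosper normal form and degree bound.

r(k) = 5*(4*k + 13)/(4*k + 9) after simplifying.
Take A(k)=5, B(k)=1, C(k)=k + 9/4.
Need (5)·f(k+1) − (1)·f(k) = k + 9/4.
d = 1 from the (0,0,1) case.
Solve for f: f(k) = (k + 1)/4 (degree 1 ≤ 1).
Get s_k = R·t_k = -4*5**k*(k + 1) with R(k) = B(k−1)f(k)/C(k) = (k + 1)/(4*k + 9).
Check: Δs_k = 5**k*(-16*k - 36). ✓

Yes. s_k = -4*5**k*(k + 1).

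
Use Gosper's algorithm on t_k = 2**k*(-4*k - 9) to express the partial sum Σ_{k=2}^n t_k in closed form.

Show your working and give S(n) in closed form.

S(n) = -8*2**n*n - 10*2**n + 36

The ratio is 2*(4*k + 13)/(4*k + 9).
Factor: A=2; B=1; C=k + 9/4.
Set up (2)·f(k+1) − (1)·f(k) − (k + 9/4) = 0.
From deg A=0, deg B=0, deg C=1: d=1.
A polynomial solution: f(k) = (4*k + 1)/4.
Certificate R = B(k−1)f/C = (4*k + 1)/(4*k + 9) gives s_k = 2**k*(-4*k - 1).
Δs = 2**k*(-4*k - 9), as required.
s_(n+1) = 2**(n + 1)*(-4*n - 5) and s_(2) = -36, so S(n) = -8*2**n*n - 10*2**n + 36.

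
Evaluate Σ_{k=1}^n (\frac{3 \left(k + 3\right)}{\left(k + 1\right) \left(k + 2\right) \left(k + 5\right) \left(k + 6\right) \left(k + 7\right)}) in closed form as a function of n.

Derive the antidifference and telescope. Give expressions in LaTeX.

S(n) = \frac{n \left(n^{2} + 15 n + 68\right)}{84 \left(n^{3} + 15 n^{2} + 68 n + 84\right)}

Ratio r(k) = (k + 1)*(k + 4)*(k + 5)/((k + 3)**2*(k + 8)).
Factor: A=k + 1; B=k + 8; C=k**3 + 10*k**2 + 33*k + 36.
f must satisfy (k + 1)·f(k+1) − (k + 7)·f(k) = k**3 + 10*k**2 + 33*k + 36.
d = 6 from the (1,1,3) case.
Solve for f: f(k) = k*(k + 2)*(k + 3)*(k + 4)*(k**2 + 12*k + 41)/90 (degree 6 ≤ 6).
So s_k = (B(k−1)f/C)·t_k = (k*(k + 2)*(k + 7)*(k**2 + 12*k + 41)/(90*(k + 3)))·t_k = k*(k**2 + 12*k + 41)/(30*(k**3 + 12*k**2 + 41*k + 30)).
s_(k+1) − s_k = 3*(k + 3)/(k**5 + 21*k**4 + 163*k**3 + 567*k**2 + 844*k + 420) = t_k.
Telescope: S(n) = s_(n+1) − s_(1) = (n**3 + 15*n**2 + 68*n + 54)/(30*(n**3 + 15*n**2 + 68*n + 84)) − (3/140) = n*(n**2 + 15*n + 68)/(84*(n**3 + 15*n**2 + 68*n + 84)).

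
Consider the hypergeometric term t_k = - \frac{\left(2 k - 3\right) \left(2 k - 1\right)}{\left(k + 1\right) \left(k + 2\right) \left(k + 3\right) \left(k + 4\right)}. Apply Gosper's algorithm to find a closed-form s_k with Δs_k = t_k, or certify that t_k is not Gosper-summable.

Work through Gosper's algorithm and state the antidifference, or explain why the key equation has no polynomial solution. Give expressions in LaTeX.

s_k = \frac{k \left(- k^{2} + 2 k - 7\right)}{2 \left(k^{3} + 6 k^{2} + 11 k + 6\right)}

t_(k+1)/t_k = (k + 1)*(2*k + 1)/((k + 5)*(2*k - 3)).
So A=k + 1 and B=k + 5, with C=k**2 - 2*k + 3/4.
Key eq: (k + 1)·f(k+1) = (k + 4)·f(k) + (k**2 - 2*k + 3/4).
d = 3 from the (1,1,2) case.
Solve for f: f(k) = k*(k**2 - 2*k + 7)/8 (degree 3 ≤ 3).
R(k) = B(k−1)·f(k)/C(k) = k*(k + 4)*(k**2 - 2*k + 7)/(2*(2*k - 3)*(2*k - 1)); s_k = R·t_k = k*(-k**2 + 2*k - 7)/(2*(k**3 + 6*k**2 + 11*k + 6)).
Δs = (-4*k**2 + 8*k - 3)/(k**4 + 10*k**3 + 35*k**2 + 50*k + 24), as required.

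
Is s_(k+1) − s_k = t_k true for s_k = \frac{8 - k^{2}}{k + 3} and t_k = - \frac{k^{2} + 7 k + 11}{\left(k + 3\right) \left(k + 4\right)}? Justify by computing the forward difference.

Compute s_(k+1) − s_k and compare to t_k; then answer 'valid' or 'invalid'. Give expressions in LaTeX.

s_(k+1) = (8 - (k + 1)**2)/(k + 4)
s_(k+1) − s_k = (-k**2 - 7*k - 11)/(k**2 + 7*k + 12)
(s_(k+1) − s_k) − t_k = 0

Valid: the claim telescopes to t_k.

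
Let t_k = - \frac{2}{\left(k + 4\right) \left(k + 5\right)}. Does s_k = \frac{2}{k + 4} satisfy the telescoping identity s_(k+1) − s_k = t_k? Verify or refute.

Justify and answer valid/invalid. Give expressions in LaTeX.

s_(k+1) = 2/(k + 5)
s_(k+1) − s_k = -2/((k + 4)*(k + 5))
(s_(k+1) − s_k) − t_k = 0

valid; difference matches t_k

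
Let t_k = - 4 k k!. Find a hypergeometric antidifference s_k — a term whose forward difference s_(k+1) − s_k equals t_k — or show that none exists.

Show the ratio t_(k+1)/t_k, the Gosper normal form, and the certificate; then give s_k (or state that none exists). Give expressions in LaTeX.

s_k = - 4 k!

Compute t_(k+1)/t_k: get (k + 1)**2/k.
A = k + 1, B = 1, C = k.
Solve (k + 1)·f(k+1) − (1)·f(k) = k.
Degrees (1,0,1) ⇒ d ≤ 0.
Solving with deg f ≤ 0: f(k) = 1.
Then R = B(k−1)f/C = 1/k, so s_k = R(k)·t_k = -4*factorial(k).
Verify: -4*k*factorial(k) matches t_k.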